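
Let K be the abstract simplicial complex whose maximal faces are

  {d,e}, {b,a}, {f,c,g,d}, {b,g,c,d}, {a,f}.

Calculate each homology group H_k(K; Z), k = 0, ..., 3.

H_0 ≅ Z,  H_1 ≅ Z,  H_2 = 0,  H_3 = 0.

Order the vertices as a < b < c < d < e < f < g. Listing each simplex with vertices in this order, K has dimension 3 with simplices:

  0-simplices (7): a, b, c, d, e, f, g
  1-simplices (12): ab, af, bc, bd, bg, cd, cf, cg, de, df, dg, fg
  2-simplices (7): bcd, bcg, bdg, cdf, cdg, cfg, dfg
  3-simplices (2): bcdg, cdfg

Hence C_0 ≅ Z^7, C_1 ≅ Z^12, C_2 ≅ Z^7, C_3 ≅ Z^2.

∂_1: C_1 → C_0 sends each edge [p,q] (with p < q) to q − p.
The 7×12 boundary matrix has rank 6 and Smith normal form diag(1,1,1,1,1,1).

The boundary map ∂_2: C_2 → C_1 acts by ∂[p,q,r] = [q,r] − [p,r] + [p,q]. For instance
  ∂bcd = cd − bd + bc,
  ∂cdf = df − cf + cd.
As a 12×7 matrix over Z this has rank 5, with invariant factors (1,1,1,1,1).

∂_3: C_3 → C_2 sends each 3-simplex σ to the alternating sum Σ_i (−1)^i (σ with its i-th vertex removed). For instance
  ∂cdfg = dfg − cfg + cdg − cdf,
  ∂bcdg = cdg − bdg + bcg − bcd.
As a 7×2 matrix over Z this has rank 2, with invariant factors (1,1).

Now H_k = ker ∂_k / im ∂_{k+1}, so:

  H_0: rank C_0 − rank ∂_1 = 7 − 6 = 1, and the invariant factors of ∂_1 are all 1, so H_0 ≅ Z.
  H_1: rank ker ∂_1 − rank ∂_2 = (12 − 6) − 5 = 1, and the invariant factors of ∂_2 are all 1, so H_1 ≅ Z.
  H_2: rank ker ∂_2 − rank ∂_3 = (7 − 5) − 2 = 0, and the invariant factors of ∂_3 are all 1, so H_2 ≅ 0.
  H_3: rank ker ∂_3 − rank ∂_4 = (2 − 2) − 0 = 0, and there is no ∂_4, so H_3 ≅ 0.

As a check, the Euler characteristic is 7 − 12 + 7 − 2 = 0, which agrees with 1 − 1 + 0 − 0 = 0.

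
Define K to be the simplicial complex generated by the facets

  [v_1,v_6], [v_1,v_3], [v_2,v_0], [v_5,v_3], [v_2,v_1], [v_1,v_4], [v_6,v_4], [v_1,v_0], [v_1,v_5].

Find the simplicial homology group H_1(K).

We work with the vertex ordering v_0 < v_1 < v_2 < v_3 < v_4 < v_5 < v_6. The simplices of K, each written with vertices in increasing order, are:

  0-simplices (7): [v_0], [v_1], [v_2], [v_3], [v_4], [v_5], [v_6]
  1-simplices (9): [v_0,v_1], [v_0,v_2], [v_1,v_2], [v_1,v_3], [v_1,v_4], [v_1,v_5], [v_1,v_6], [v_3,v_5], [v_4,v_6]

giving chain groups C_0 ≅ Z^7, C_1 ≅ Z^9.

∂_1: C_1 → C_0 maps an edge to its endpoints' difference, ∂[p,q] = q − p. For instance
  ∂[v_3,v_5] = [v_5] − [v_3].
The resulting 7×9 matrix has rank 6, and its Smith normal form has invariant factors (1,1,1,1,1,1).

Computing H_k = (kernel of ∂_k) / (image of ∂_{k+1}):

  H_1: rank ker ∂_1 − rank ∂_2 = (9 − 6) − 0 = 3, and there is no ∂_2, so H_1 ≅ Z^3.

H_1 ≅ Z^3.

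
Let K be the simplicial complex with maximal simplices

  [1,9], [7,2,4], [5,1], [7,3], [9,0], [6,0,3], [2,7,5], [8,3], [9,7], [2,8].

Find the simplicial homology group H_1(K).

H_1 ≅ Z^3.

Fix the vertex order 0 < 1 < 2 < 3 < 4 < 5 < 6 < 7 < 8 < 9 and write every simplex with vertices in increasing order. Then dim K = 2 and the simplices of K are:

  0-simplices (10): [0], [1], [2], [3], [4], [5], [6], [7], [8], [9]
  1-simplices (15): [0,3], [0,6], [0,9], [1,5], [1,9], [2,4], [2,5], [2,7], [2,8], [3,6], [3,7], [3,8], [4,7], [5,7], [7,9]
  2-simplices (3): [0,3,6], [2,4,7], [2,5,7]

so the chain groups are C_0 ≅ Z^10, C_1 ≅ Z^15, C_2 ≅ Z^3.

Boundary ∂_1: C_1 → C_0 is given by ∂[p,q] = [q] − [p]. For instance
  ∂[4,7] = [7] − [4].
As a 10×15 matrix over Z this has rank 9, with invariant factors (1,1,1,1,1,1,1,1,1).

The boundary map ∂_2: C_2 → C_1 maps a triangle to the signed sum of its edges. For instance
  ∂[2,4,7] = [4,7] − [2,7] + [2,4],
  ∂[2,5,7] = [5,7] − [2,7] + [2,5].
The 15×3 boundary matrix has rank 3 and Smith normal form diag(1,1,1).

From H_k ≅ ker(∂_k) / im(∂_{k+1}) we obtain:

  H_1: rank ker ∂_1 − rank ∂_2 = (15 − 9) − 3 = 3, and the invariant factors of ∂_2 are all 1, so H_1 ≅ Z^3.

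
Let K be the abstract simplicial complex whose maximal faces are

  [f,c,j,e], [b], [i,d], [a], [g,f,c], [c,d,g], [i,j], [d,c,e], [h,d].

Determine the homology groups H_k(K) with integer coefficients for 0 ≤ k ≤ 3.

H_0 = Z^3,  H_1 = Z,  H_2 = 0,  H_3 = 0.

K has 10 vertices, 14 edges, 7 triangles, 1 3-simplex.
rank ∂_0 = 0, rank ∂_1 = 7 ⇒ b_0 = 10 − 0 − 7 = 3; all invariant factors of ∂_1 are 1 so no torsion. So H_0 = Z^3.
rank ∂_1 = 7, rank ∂_2 = 6 ⇒ b_1 = 14 − 7 − 6 = 1; all invariant factors of ∂_2 are 1 so no torsion. So H_1 = Z.
rank ∂_2 = 6, rank ∂_3 = 1 ⇒ b_2 = 7 − 6 − 1 = 0; all invariant factors of ∂_3 are 1 so no torsion. So H_2 = 0.
rank ∂_3 = 1, rank ∂_4 = 0 ⇒ b_3 = 1 − 1 − 0 = 0. So H_3 = 0.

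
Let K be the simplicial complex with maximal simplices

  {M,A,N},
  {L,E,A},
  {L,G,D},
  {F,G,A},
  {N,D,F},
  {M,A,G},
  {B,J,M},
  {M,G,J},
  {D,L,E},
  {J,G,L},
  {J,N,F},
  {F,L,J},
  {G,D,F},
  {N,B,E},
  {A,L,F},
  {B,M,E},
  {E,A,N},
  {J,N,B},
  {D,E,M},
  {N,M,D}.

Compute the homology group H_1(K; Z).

H_1 ≅ Z ⊕ Z_2.

Order the vertices as A < B < D < E < F < G < J < L < M < N. Listing each simplex with vertices in this order, K has dimension 2 with simplices:

  0-simplices (10): A, B, D, E, F, G, J, L, M, N
  1-simplices (30): AE, AF, AG, AL, AM, AN, BE, BJ, BM, BN, DE, DF, DG, DL, DM, DN, EL, EM, EN, FG, FJ, FL, FN, GJ, GL, GM, JL, JM, JN, MN
  2-simplices (20): AEL, AEN, AFG, AFL, AGM, AMN, BEM, BEN, BJM, BJN, DEL, DEM, DFG, DFN, DGL, DMN, FJL, FJN, GJL, GJM

Hence C_0 ≅ Z^10, C_1 ≅ Z^30, C_2 ≅ Z^20.

The boundary map ∂_1: C_1 → C_0 is given by ∂[p,q] = [q] − [p]. For instance
  ∂DL = L − D.
The resulting 10×30 matrix has rank 9, and its Smith normal form has invariant factors (1,1,1,1,1,1,1,1,1).

Boundary ∂_2: C_2 → C_1 acts by ∂[p,q,r] = [q,r] − [p,r] + [p,q]. For instance
  ∂FJL = JL − FL + FJ,
  ∂DEM = EM − DM + DE.
The resulting 30×20 matrix has rank 20, and its Smith normal form has invariant factors (1,1,1,1,1,1,1,1,1,1,1,1,1,1,1,1,1,1,1,2).

From H_k ≅ ker(∂_k) / im(∂_{k+1}) we obtain:

  H_1: rank ker ∂_1 − rank ∂_2 = (30 − 9) − 20 = 1, and ∂_2 has invariant factor 2 > 1, so H_1 ≅ Z ⊕ Z_2.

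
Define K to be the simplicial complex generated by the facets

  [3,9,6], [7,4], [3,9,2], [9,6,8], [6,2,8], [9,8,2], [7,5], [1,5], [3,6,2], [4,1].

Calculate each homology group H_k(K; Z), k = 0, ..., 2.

H_0 = Z^2,  H_1 = Z,  H_2 = Z.

Fix the vertex order 1 < 2 < 3 < 4 < 5 < 6 < 7 < 8 < 9 and write every simplex with vertices in increasing order. Then dim K = 2 and the simplices of K are:

  0-simplices (9): [1], [2], [3], [4], [5], [6], [7], [8], [9]
  1-simplices (13): [1,4], [1,5], [2,3], [2,6], [2,8], [2,9], [3,6], [3,9], [4,7], [5,7], [6,8], [6,9], [8,9]
  2-simplices (6): [2,3,6], [2,3,9], [2,6,8], [2,8,9], [3,6,9], [6,8,9]

Hence C_0 ≅ Z^9, C_1 ≅ Z^13, C_2 ≅ Z^6.

The boundary map ∂_1: C_1 → C_0 is given by ∂[p,q] = [q] − [p]. For instance
  ∂[5,7] = [7] − [5].
The resulting 9×13 matrix has rank 7, and its Smith normal form has invariant factors (1,1,1,1,1,1,1).

Boundary ∂_2: C_2 → C_1 maps a triangle to the signed sum of its edges. For instance
  ∂[2,3,9] = [3,9] − [2,9] + [2,3],
  ∂[2,6,8] = [6,8] − [2,8] + [2,6].
The resulting 13×6 matrix has rank 5, and its Smith normal form has invariant factors (1,1,1,1,1).

Reading off H_k = ker ∂_k / im ∂_{k+1}:

  H_0: rank C_0 − rank ∂_1 = 9 − 7 = 2, and the invariant factors of ∂_1 are all 1, so H_0 = Z^2.
  H_1: rank ker ∂_1 − rank ∂_2 = (13 − 7) − 5 = 1, and the invariant factors of ∂_2 are all 1, so H_1 = Z.
  H_2: rank ker ∂_2 − rank ∂_3 = (6 − 5) − 0 = 1, and there is no ∂_3, so H_2 = Z.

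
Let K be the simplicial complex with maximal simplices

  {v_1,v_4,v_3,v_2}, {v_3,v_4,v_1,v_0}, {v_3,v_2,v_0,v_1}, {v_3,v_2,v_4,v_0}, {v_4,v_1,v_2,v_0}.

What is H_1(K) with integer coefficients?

K has 5 vertices, 10 edges, 10 triangles, 5 3-simplices.
rank ∂_1 = 4, rank ∂_2 = 6 ⇒ b_1 = 10 − 4 − 6 = 0; all invariant factors of ∂_2 are 1 so no torsion. So H_1 ≅ 0.

H_1 = 0.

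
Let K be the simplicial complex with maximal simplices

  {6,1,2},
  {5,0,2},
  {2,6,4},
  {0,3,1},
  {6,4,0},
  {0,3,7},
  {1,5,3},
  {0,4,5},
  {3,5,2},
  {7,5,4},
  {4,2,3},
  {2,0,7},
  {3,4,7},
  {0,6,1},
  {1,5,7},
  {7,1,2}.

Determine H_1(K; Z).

H_1 = Z^2.

Fix the vertex order 0 < 1 < 2 < 3 < 4 < 5 < 6 < 7 and write every simplex with vertices in increasing order. Then dim K = 2 and the simplices of K are:

  0-simplices (8): [0], [1], [2], [3], [4], [5], [6], [7]
  1-simplices (24): (24 of them)
  2-simplices (16): [0,1,3], [0,1,6], [0,2,5], [0,2,7], [0,3,7], [0,4,5], [0,4,6], [1,2,6], [1,2,7], [1,3,5], [1,5,7], [2,3,4], [2,3,5], [2,4,6], [3,4,7], [4,5,7]

giving chain groups C_0 ≅ Z^8, C_1 ≅ Z^24, C_2 ≅ Z^16.

The boundary map ∂_1: C_1 → C_0 is given by ∂[p,q] = [q] − [p]. For instance
  ∂[1,3] = [3] − [1].
The 8×24 boundary matrix has rank 7 and Smith normal form diag(1,1,1,1,1,1,1).

The boundary map ∂_2: C_2 → C_1 acts by ∂[p,q,r] = [q,r] − [p,r] + [p,q]. For instance
  ∂[0,1,6] = [1,6] − [0,6] + [0,1],
  ∂[0,3,7] = [3,7] − [0,7] + [0,3].
The 24×16 boundary matrix has rank 15 and Smith normal form diag(1,1,1,1,1,1,1,1,1,1,1,1,1,1,1).

From H_k ≅ ker(∂_k) / im(∂_{k+1}) we obtain:

  H_1: rank ker ∂_1 − rank ∂_2 = (24 − 7) − 15 = 2, and the invariant factors of ∂_2 are all 1, so H_1 ≅ Z^2.

(K is a triangulation of the torus T^2.)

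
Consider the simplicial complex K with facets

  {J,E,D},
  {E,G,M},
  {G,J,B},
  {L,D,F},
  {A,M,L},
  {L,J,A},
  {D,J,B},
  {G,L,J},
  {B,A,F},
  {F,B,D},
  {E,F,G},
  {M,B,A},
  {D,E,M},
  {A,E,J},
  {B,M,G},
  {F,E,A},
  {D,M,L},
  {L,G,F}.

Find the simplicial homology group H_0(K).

H_0 = Z.

Fix the vertex order A < B < D < E < F < G < J < L < M and write every simplex with vertices in increasing order. Then dim K = 2 and the simplices of K are:

  0-simplices (9): A, B, D, E, F, G, J, L, M
  1-simplices (27): AB, AE, AF, AJ, AL, AM, BD, BF, BG, BJ, BM, DE, DF, DJ, DL, DM, EF, EG, EJ, EM, FG, FL, GJ, GL, GM, JL, LM
  2-simplices (18): ABF, ABM, AEF, AEJ, AJL, ALM, BDF, BDJ, BGJ, BGM, DEJ, DEM, DFL, DLM, EFG, EGM, FGL, GJL

giving chain groups C_0 ≅ Z^9, C_1 ≅ Z^27, C_2 ≅ Z^18.

Boundary ∂_1: C_1 → C_0 maps an edge to its endpoints' difference, ∂[p,q] = q − p. For instance
  ∂BF = F − B.
The 9×27 boundary matrix has rank 8 and Smith normal form diag(1,1,1,1,1,1,1,1).

The boundary map ∂_2: C_2 → C_1 sends each 2-simplex [p,q,r] to [q,r] − [p,r] + [p,q]. For instance
  ∂ABM = BM − AM + AB,
  ∂BDJ = DJ − BJ + BD.
The 27×18 boundary matrix has rank 17 and Smith normal form diag(1,1,1,1,1,1,1,1,1,1,1,1,1,1,1,1,1).

Reading off H_k = ker ∂_k / im ∂_{k+1}:

  H_0: rank C_0 − rank ∂_1 = 9 − 8 = 1, and the invariant factors of ∂_1 are all 1, so H_0 ≅ Z.

(K is a triangulation of the torus T^2.)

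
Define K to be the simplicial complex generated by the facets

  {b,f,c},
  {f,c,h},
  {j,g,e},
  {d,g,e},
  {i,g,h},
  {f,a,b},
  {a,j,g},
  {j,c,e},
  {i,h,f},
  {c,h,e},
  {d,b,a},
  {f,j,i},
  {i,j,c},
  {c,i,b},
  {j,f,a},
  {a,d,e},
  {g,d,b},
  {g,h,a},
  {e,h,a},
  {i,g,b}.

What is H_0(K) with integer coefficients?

Order the vertices as a < b < c < d < e < f < g < h < i < j. Listing each simplex with vertices in this order, K has dimension 2 with simplices:

  0-simplices (10): a, b, c, d, e, f, g, h, i, j
  1-simplices (30): ab, ad, ae, af, ag, ah, aj, bc, bd, bf, bg, bi, ce, cf, ch, ci, cj, de, dg, eg, eh, ej, fh, fi, fj, gh, gi, gj, hi, ij
  2-simplices (20): abd, abf, ade, aeh, afj, agh, agj, bcf, bci, bdg, bgi, ceh, cej, cfh, cij, deg, egj, fhi, fij, ghi

Hence C_0 ≅ Z^10, C_1 ≅ Z^30, C_2 ≅ Z^20.

∂_1: C_1 → C_0 sends each edge [p,q] (with p < q) to q − p.
As a 10×30 matrix over Z this has rank 9, with invariant factors (1,1,1,1,1,1,1,1,1).

Boundary ∂_2: C_2 → C_1 sends each 2-simplex [p,q,r] to [q,r] − [p,r] + [p,q]. For instance
  ∂agh = gh − ah + ag,
  ∂abd = bd − ad + ab.
This gives a 30×20 integer matrix of rank 20; reducing to Smith normal form yields diagonal entries (1,1,1,1,1,1,1,1,1,1,1,1,1,1,1,1,1,1,1,2).

Reading off H_k = ker ∂_k / im ∂_{k+1}:

  H_0: rank C_0 − rank ∂_1 = 10 − 9 = 1, and the invariant factors of ∂_1 are all 1, so H_0 = Z.

(K is a triangulation of the Klein bottle.)

H_0 ≅ Z.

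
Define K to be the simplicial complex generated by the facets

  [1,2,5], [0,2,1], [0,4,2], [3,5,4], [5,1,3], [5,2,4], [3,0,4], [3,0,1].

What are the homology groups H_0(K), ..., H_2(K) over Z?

H_0 = Z,  H_1 = 0,  H_2 = Z.

Fix the vertex order 0 < 1 < 2 < 3 < 4 < 5 and write every simplex with vertices in increasing order. Then dim K = 2 and the simplices of K are:

  0-simplices (6): [0], [1], [2], [3], [4], [5]
  1-simplices (12): [0,1], [0,2], [0,3], [0,4], [1,2], [1,3], [1,5], [2,4], [2,5], [3,4], [3,5], [4,5]
  2-simplices (8): [0,1,2], [0,1,3], [0,2,4], [0,3,4], [1,2,5], [1,3,5], [2,4,5], [3,4,5]

Hence C_0 ≅ Z^6, C_1 ≅ Z^12, C_2 ≅ Z^8.

The boundary map ∂_1: C_1 → C_0 sends each edge [p,q] (with p < q) to q − p. For instance
  ∂[0,1] = [1] − [0].
The 6×12 boundary matrix has rank 5 and Smith normal form diag(1,1,1,1,1).

The boundary map ∂_2: C_2 → C_1 acts by ∂[p,q,r] = [q,r] − [p,r] + [p,q]. For instance
  ∂[0,1,3] = [1,3] − [0,3] + [0,1],
  ∂[2,4,5] = [4,5] − [2,5] + [2,4].
This gives a 12×8 integer matrix of rank 7; reducing to Smith normal form yields diagonal entries (1,1,1,1,1,1,1).

Now H_k = ker ∂_k / im ∂_{k+1}, so:

  H_0: rank C_0 − rank ∂_1 = 6 − 5 = 1, and the invariant factors of ∂_1 are all 1, so H_0 = Z.
  H_1: rank ker ∂_1 − rank ∂_2 = (12 − 5) − 7 = 0, and the invariant factors of ∂_2 are all 1, so H_1 = 0.
  H_2: rank ker ∂_2 − rank ∂_3 = (8 − 7) − 0 = 1, and there is no ∂_3, so H_2 = Z.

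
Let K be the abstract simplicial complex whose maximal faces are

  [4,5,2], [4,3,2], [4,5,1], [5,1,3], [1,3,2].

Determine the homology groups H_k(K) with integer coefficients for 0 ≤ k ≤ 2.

H_0 = Z,  H_1 = Z,  H_2 = 0.

Take the total order 1 < 2 < 3 < 4 < 5 on the vertex set. Then K (dimension 2) consists of the simplices:

  0-simplices (5): [1], [2], [3], [4], [5]
  1-simplices (10): [1,2], [1,3], [1,4], [1,5], [2,3], [2,4], [2,5], [3,4], [3,5], [4,5]
  2-simplices (5): [1,2,3], [1,3,5], [1,4,5], [2,3,4], [2,4,5]

giving chain groups C_0 ≅ Z^5, C_1 ≅ Z^10, C_2 ≅ Z^5.

∂_1: C_1 → C_0 maps an edge to its endpoints' difference, ∂[p,q] = q − p.
The 5×10 boundary matrix has rank 4 and Smith normal form diag(1,1,1,1).

Boundary ∂_2: C_2 → C_1 sends each 2-simplex [p,q,r] to [q,r] − [p,r] + [p,q]. For instance
  ∂[2,3,4] = [3,4] − [2,4] + [2,3],
  ∂[1,2,3] = [2,3] − [1,3] + [1,2].
As a 10×5 matrix over Z this has rank 5, with invariant factors (1,1,1,1,1).

From H_k ≅ ker(∂_k) / im(∂_{k+1}) we obtain:

  H_0: rank C_0 − rank ∂_1 = 5 − 4 = 1, and the invariant factors of ∂_1 are all 1, so H_0 = Z.
  H_1: rank ker ∂_1 − rank ∂_2 = (10 − 4) − 5 = 1, and the invariant factors of ∂_2 are all 1, so H_1 = Z.
  H_2: rank ker ∂_2 − rank ∂_3 = (5 − 5) − 0 = 0, and there is no ∂_3, so H_2 = 0.

(K is a triangulation of the Möbius band.)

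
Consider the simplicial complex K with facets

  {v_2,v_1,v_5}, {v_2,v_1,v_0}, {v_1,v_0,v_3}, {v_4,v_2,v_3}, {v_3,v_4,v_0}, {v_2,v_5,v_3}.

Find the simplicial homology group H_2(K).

H_2 = 0.

Fix the vertex order v_0 < v_1 < v_2 < v_3 < v_4 < v_5 and write every simplex with vertices in increasing order. Then dim K = 2 and the simplices of K are:

  0-simplices (6): [v_0], [v_1], [v_2], [v_3], [v_4], [v_5]
  1-simplices (12): [v_0,v_1], [v_0,v_2], [v_0,v_3], [v_0,v_4], [v_1,v_2], [v_1,v_3], [v_1,v_5], [v_2,v_3], [v_2,v_4], [v_2,v_5], [v_3,v_4], [v_3,v_5]
  2-simplices (6): [v_0,v_1,v_2], [v_0,v_1,v_3], [v_0,v_3,v_4], [v_1,v_2,v_5], [v_2,v_3,v_4], [v_2,v_3,v_5]

giving chain groups C_0 ≅ Z^6, C_1 ≅ Z^12, C_2 ≅ Z^6.

The boundary map ∂_1: C_1 → C_0 sends each edge [p,q] (with p < q) to q − p. For instance
  ∂[v_2,v_4] = [v_4] − [v_2].
The resulting 6×12 matrix has rank 5, and its Smith normal form has invariant factors (1,1,1,1,1).

∂_2: C_2 → C_1 acts by ∂[p,q,r] = [q,r] − [p,r] + [p,q]. For instance
  ∂[v_0,v_1,v_2] = [v_1,v_2] − [v_0,v_2] + [v_0,v_1],
  ∂[v_1,v_2,v_5] = [v_2,v_5] − [v_1,v_5] + [v_1,v_2].
The 12×6 boundary matrix has rank 6 and Smith normal form diag(1,1,1,1,1,1).

Computing H_k = (kernel of ∂_k) / (image of ∂_{k+1}):

  H_2: rank ker ∂_2 − rank ∂_3 = (6 − 6) − 0 = 0, and there is no ∂_3, so H_2 ≅ 0.

(K is a triangulation of the cylinder S^1 x I.)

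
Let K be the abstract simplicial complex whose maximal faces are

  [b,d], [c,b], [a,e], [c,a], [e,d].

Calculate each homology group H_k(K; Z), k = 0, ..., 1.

H_0 ≅ Z,  H_1 ≅ Z.

K has 5 vertices, 5 edges.
rank ∂_0 = 0, rank ∂_1 = 4 ⇒ b_0 = 5 − 0 − 4 = 1; all invariant factors of ∂_1 are 1 so no torsion. So H_0 = Z.
rank ∂_1 = 4, rank ∂_2 = 0 ⇒ b_1 = 5 − 4 − 0 = 1. So H_1 = Z.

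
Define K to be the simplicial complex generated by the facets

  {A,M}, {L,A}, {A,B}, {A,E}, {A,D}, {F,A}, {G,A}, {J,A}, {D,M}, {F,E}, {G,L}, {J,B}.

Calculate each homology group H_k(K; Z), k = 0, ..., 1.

We work with the vertex ordering A < B < D < E < F < G < J < L < M. The simplices of K, each written with vertices in increasing order, are:

  0-simplices (9): A, B, D, E, F, G, J, L, M
  1-simplices (12): AB, AD, AE, AF, AG, AJ, AL, AM, BJ, DM, EF, GL

giving chain groups C_0 ≅ Z^9, C_1 ≅ Z^12.

∂_1: C_1 → C_0 is given by ∂[p,q] = [q] − [p]. For instance
  ∂EF = F − E.
As a 9×12 matrix over Z this has rank 8, with invariant factors (1,1,1,1,1,1,1,1).

From H_k ≅ ker(∂_k) / im(∂_{k+1}) we obtain:

  H_0: rank C_0 − rank ∂_1 = 9 − 8 = 1, and the invariant factors of ∂_1 are all 1, so H_0 = Z.
  H_1: rank ker ∂_1 − rank ∂_2 = (12 − 8) − 0 = 4, and there is no ∂_2, so H_1 = Z^4.

As a check, the Euler characteristic is 9 − 12 = -3, which agrees with 1 − 4 = -3.

H_0 ≅ Z,  H_1 ≅ Z^4.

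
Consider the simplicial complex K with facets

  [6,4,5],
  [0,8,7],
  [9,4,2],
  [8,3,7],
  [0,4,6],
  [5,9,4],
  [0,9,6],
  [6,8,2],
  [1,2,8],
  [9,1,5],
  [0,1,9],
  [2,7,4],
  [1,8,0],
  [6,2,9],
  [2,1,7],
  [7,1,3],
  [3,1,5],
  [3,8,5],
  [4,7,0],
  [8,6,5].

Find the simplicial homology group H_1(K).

H_1 ≅ Z × Z/2.

Order the vertices as 0 < 1 < 2 < 3 < 4 < 5 < 6 < 7 < 8 < 9. Listing each simplex with vertices in this order, K has dimension 2 with simplices:

  0-simplices (10): [0], [1], [2], [3], [4], [5], [6], [7], [8], [9]
  1-simplices (30): (30 of them)
  2-simplices (20): (20 of them)

so the chain groups are C_0 ≅ Z^10, C_1 ≅ Z^30, C_2 ≅ Z^20.

The boundary map ∂_1: C_1 → C_0 is given by ∂[p,q] = [q] − [p]. For instance
  ∂[1,2] = [2] − [1].
This gives a 10×30 integer matrix of rank 9; reducing to Smith normal form yields diagonal entries (1,1,1,1,1,1,1,1,1).

∂_2: C_2 → C_1 sends each 2-simplex [p,q,r] to [q,r] − [p,r] + [p,q]. For instance
  ∂[2,4,9] = [4,9] − [2,9] + [2,4],
  ∂[2,6,8] = [6,8] − [2,8] + [2,6].
The resulting 30×20 matrix has rank 20, and its Smith normal form has invariant factors (1,1,1,1,1,1,1,1,1,1,1,1,1,1,1,1,1,1,1,2).

Now H_k = ker ∂_k / im ∂_{k+1}, so:

  H_1: rank ker ∂_1 − rank ∂_2 = (30 − 9) − 20 = 1, and ∂_2 has invariant factor 2 > 1, so H_1 ≅ Z × Z/2.

(K is a triangulation of the Klein bottle.)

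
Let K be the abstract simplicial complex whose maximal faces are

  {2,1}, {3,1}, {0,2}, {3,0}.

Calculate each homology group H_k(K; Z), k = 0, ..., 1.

We work with the vertex ordering 0 < 1 < 2 < 3. The simplices of K, each written with vertices in increasing order, are:

  0-simplices (4): [0], [1], [2], [3]
  1-simplices (4): [0,2], [0,3], [1,2], [1,3]

giving chain groups C_0 ≅ Z^4, C_1 ≅ Z^4.

The boundary map ∂_1: C_1 → C_0 is given by ∂[p,q] = [q] − [p]. For instance
  ∂[0,3] = [3] − [0].
As a 4×4 matrix over Z this has rank 3, with invariant factors (1,1,1).

Computing H_k = (kernel of ∂_k) / (image of ∂_{k+1}):

  H_0: rank C_0 − rank ∂_1 = 4 − 3 = 1, and the invariant factors of ∂_1 are all 1, so H_0 = Z.
  H_1: rank ker ∂_1 − rank ∂_2 = (4 − 3) − 0 = 1, and there is no ∂_2, so H_1 = Z.

As a check, the Euler characteristic is 4 − 4 = 0, which agrees with 1 − 1 = 0.
(K is a triangulation of the circle S^1.)

H_0 ≅ Z,  H_1 ≅ Z.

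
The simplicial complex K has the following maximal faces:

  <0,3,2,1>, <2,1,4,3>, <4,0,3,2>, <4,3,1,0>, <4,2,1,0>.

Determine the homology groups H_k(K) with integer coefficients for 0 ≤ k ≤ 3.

H_0 ≅ Z,  H_1 = 0,  H_2 = 0,  H_3 ≅ Z.

Fix the vertex order 0 < 1 < 2 < 3 < 4 and write every simplex with vertices in increasing order. Then dim K = 3 and the simplices of K are:

  0-simplices (5): [0], [1], [2], [3], [4]
  1-simplices (10): [0,1], [0,2], [0,3], [0,4], [1,2], [1,3], [1,4], [2,3], [2,4], [3,4]
  2-simplices (10): [0,1,2], [0,1,3], [0,1,4], [0,2,3], [0,2,4], [0,3,4], [1,2,3], [1,2,4], [1,3,4], [2,3,4]
  3-simplices (5): [0,1,2,3], [0,1,2,4], [0,1,3,4], [0,2,3,4], [1,2,3,4]

so the chain groups are C_0 ≅ Z^5, C_1 ≅ Z^10, C_2 ≅ Z^10, C_3 ≅ Z^5.

∂_1: C_1 → C_0 is given by ∂[p,q] = [q] − [p]. For instance
  ∂[1,2] = [2] − [1].
As a 5×10 matrix over Z this has rank 4, with invariant factors (1,1,1,1).

∂_2: C_2 → C_1 sends each 2-simplex [p,q,r] to [q,r] − [p,r] + [p,q]. For instance
  ∂[0,1,2] = [1,2] − [0,2] + [0,1],
  ∂[2,3,4] = [3,4] − [2,4] + [2,3].
This gives a 10×10 integer matrix of rank 6; reducing to Smith normal form yields diagonal entries (1,1,1,1,1,1).

∂_3: C_3 → C_2 sends each 3-simplex σ to the alternating sum Σ_i (−1)^i (σ with its i-th vertex removed). For instance
  ∂[0,1,2,3] = [1,2,3] − [0,2,3] + [0,1,3] − [0,1,2],
  ∂[0,1,3,4] = [1,3,4] − [0,3,4] + [0,1,4] − [0,1,3].
As a 10×5 matrix over Z this has rank 4, with invariant factors (1,1,1,1).

Now H_k = ker ∂_k / im ∂_{k+1}, so:

  H_0: rank C_0 − rank ∂_1 = 5 − 4 = 1, and the invariant factors of ∂_1 are all 1, so H_0 = Z.
  H_1: rank ker ∂_1 − rank ∂_2 = (10 − 4) − 6 = 0, and the invariant factors of ∂_2 are all 1, so H_1 = 0.
  H_2: rank ker ∂_2 − rank ∂_3 = (10 − 6) − 4 = 0, and the invariant factors of ∂_3 are all 1, so H_2 = 0.
  H_3: rank ker ∂_3 − rank ∂_4 = (5 − 4) − 0 = 1, and there is no ∂_4, so H_3 = Z.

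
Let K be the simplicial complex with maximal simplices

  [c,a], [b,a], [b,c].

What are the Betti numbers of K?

Fix the vertex order a < b < c and write every simplex with vertices in increasing order. Then dim K = 1 and the simplices of K are:

  0-simplices (3): a, b, c
  1-simplices (3): ab, ac, bc

so the chain groups are C_0 ≅ Z^3, C_1 ≅ Z^3.

∂_1: C_1 → C_0 is given by ∂[p,q] = [q] − [p]. For instance
  ∂ac = c − a.
The resulting 3×3 matrix has rank 2, and its Smith normal form has invariant factors (1,1).

Computing H_k = (kernel of ∂_k) / (image of ∂_{k+1}):

  H_0: rank C_0 − rank ∂_1 = 3 − 2 = 1, and the invariant factors of ∂_1 are all 1, so H_0 ≅ Z.
  H_1: rank ker ∂_1 − rank ∂_2 = (3 − 2) − 0 = 1, and there is no ∂_2, so H_1 ≅ Z.

As a check, the Euler characteristic is 3 − 3 = 0, which agrees with 1 − 1 = 0.

Hence the Betti numbers are b_0 = 1, b_1 = 1.

b_0 = 1, b_1 = 1.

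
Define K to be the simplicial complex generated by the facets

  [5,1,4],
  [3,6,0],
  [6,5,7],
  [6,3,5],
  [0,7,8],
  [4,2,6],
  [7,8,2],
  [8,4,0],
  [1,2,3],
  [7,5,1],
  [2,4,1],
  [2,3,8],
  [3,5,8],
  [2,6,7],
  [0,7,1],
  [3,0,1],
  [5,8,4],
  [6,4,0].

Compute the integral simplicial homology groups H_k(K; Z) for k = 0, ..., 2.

H_0 = Z,  H_1 = Z^2,  H_2 = Z.

Fix the vertex order 0 < 1 < 2 < 3 < 4 < 5 < 6 < 7 < 8 and write every simplex with vertices in increasing order. Then dim K = 2 and the simplices of K are:

  0-simplices (9): [0], [1], [2], [3], [4], [5], [6], [7], [8]
  1-simplices (27): (27 of them)
  2-simplices (18): [0,1,3], [0,1,7], [0,3,6], [0,4,6], [0,4,8], [0,7,8], [1,2,3], [1,2,4], [1,4,5], [1,5,7], [2,3,8], [2,4,6], [2,6,7], [2,7,8], [3,5,6], [3,5,8], [4,5,8], [5,6,7]

so the chain groups are C_0 ≅ Z^9, C_1 ≅ Z^27, C_2 ≅ Z^18.

∂_1: C_1 → C_0 is given by ∂[p,q] = [q] − [p].
As a 9×27 matrix over Z this has rank 8, with invariant factors (1,1,1,1,1,1,1,1).

∂_2: C_2 → C_1 sends each 2-simplex [p,q,r] to [q,r] − [p,r] + [p,q]. For instance
  ∂[0,4,8] = [4,8] − [0,8] + [0,4],
  ∂[0,1,7] = [1,7] − [0,7] + [0,1].
As a 27×18 matrix over Z this has rank 17, with invariant factors (1,1,1,1,1,1,1,1,1,1,1,1,1,1,1,1,1).

From H_k ≅ ker(∂_k) / im(∂_{k+1}) we obtain:

  H_0: rank C_0 − rank ∂_1 = 9 − 8 = 1, and the invariant factors of ∂_1 are all 1, so H_0 ≅ Z.
  H_1: rank ker ∂_1 − rank ∂_2 = (27 − 8) − 17 = 2, and the invariant factors of ∂_2 are all 1, so H_1 ≅ Z^2.
  H_2: rank ker ∂_2 − rank ∂_3 = (18 − 17) − 0 = 1, and there is no ∂_3, so H_2 ≅ Z.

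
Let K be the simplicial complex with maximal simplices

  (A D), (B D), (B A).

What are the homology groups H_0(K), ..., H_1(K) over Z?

We work with the vertex ordering A < B < D. The simplices of K, each written with vertices in increasing order, are:

  0-simplices (3): A, B, D
  1-simplices (3): AB, AD, BD

giving chain groups C_0 ≅ Z^3, C_1 ≅ Z^3.

∂_1: C_1 → C_0 maps an edge to its endpoints' difference, ∂[p,q] = q − p.
As a 3×3 matrix over Z this has rank 2, with invariant factors (1,1).

Now H_k = ker ∂_k / im ∂_{k+1}, so:

  H_0: rank C_0 − rank ∂_1 = 3 − 2 = 1, and the invariant factors of ∂_1 are all 1, so H_0 = Z.
  H_1: rank ker ∂_1 − rank ∂_2 = (3 − 2) − 0 = 1, and there is no ∂_2, so H_1 = Z.

(K is a triangulation of the circle S^1.)

H_0 = Z,  H_1 = Z.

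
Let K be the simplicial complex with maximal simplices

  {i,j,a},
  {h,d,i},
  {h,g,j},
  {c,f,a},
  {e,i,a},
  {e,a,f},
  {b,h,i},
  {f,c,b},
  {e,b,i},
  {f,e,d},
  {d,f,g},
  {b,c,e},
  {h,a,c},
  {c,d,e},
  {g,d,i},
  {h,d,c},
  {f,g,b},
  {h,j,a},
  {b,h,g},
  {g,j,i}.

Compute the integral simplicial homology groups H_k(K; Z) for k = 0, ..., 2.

Fix the vertex order a < b < c < d < e < f < g < h < i < j and write every simplex with vertices in increasing order. Then dim K = 2 and the simplices of K are:

  0-simplices (10): a, b, c, d, e, f, g, h, i, j
  1-simplices (30): ac, ae, af, ah, ai, aj, bc, be, bf, bg, bh, bi, cd, ce, cf, ch, de, df, dg, dh, di, ef, ei, fg, gh, gi, gj, hi, hj, ij
  2-simplices (20): acf, ach, aef, aei, ahj, aij, bce, bcf, bei, bfg, bgh, bhi, cde, cdh, def, dfg, dgi, dhi, ghj, gij

so the chain groups are C_0 ≅ Z^10, C_1 ≅ Z^30, C_2 ≅ Z^20.

The boundary map ∂_1: C_1 → C_0 maps an edge to its endpoints' difference, ∂[p,q] = q − p. For instance
  ∂bc = c − b.
This gives a 10×30 integer matrix of rank 9; reducing to Smith normal form yields diagonal entries (1,1,1,1,1,1,1,1,1).

The boundary map ∂_2: C_2 → C_1 sends each 2-simplex [p,q,r] to [q,r] − [p,r] + [p,q]. For instance
  ∂dhi = hi − di + dh,
  ∂ghj = hj − gj + gh.
The 30×20 boundary matrix has rank 20 and Smith normal form diag(1,1,1,1,1,1,1,1,1,1,1,1,1,1,1,1,1,1,1,2).

From H_k ≅ ker(∂_k) / im(∂_{k+1}) we obtain:

  H_0: rank C_0 − rank ∂_1 = 10 − 9 = 1, and the invariant factors of ∂_1 are all 1, so H_0 ≅ Z.
  H_1: rank ker ∂_1 − rank ∂_2 = (30 − 9) − 20 = 1, and ∂_2 has invariant factor 2 > 1, so H_1 ≅ Z ⊕ Z/2.
  H_2: rank ker ∂_2 − rank ∂_3 = (20 − 20) − 0 = 0, and there is no ∂_3, so H_2 ≅ 0.

As a check, the Euler characteristic is 10 − 30 + 20 = 0, which agrees with 1 − 1 + 0 = 0.

H_0 ≅ Z,  H_1 ≅ Z ⊕ Z/2,  H_2 = 0.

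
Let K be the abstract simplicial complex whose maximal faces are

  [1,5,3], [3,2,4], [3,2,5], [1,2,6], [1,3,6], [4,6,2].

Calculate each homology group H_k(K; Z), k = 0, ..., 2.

Fix the vertex order 1 < 2 < 3 < 4 < 5 < 6 and write every simplex with vertices in increasing order. Then dim K = 2 and the simplices of K are:

  0-simplices (6): [1], [2], [3], [4], [5], [6]
  1-simplices (12): [1,2], [1,3], [1,5], [1,6], [2,3], [2,4], [2,5], [2,6], [3,4], [3,5], [3,6], [4,6]
  2-simplices (6): [1,2,6], [1,3,5], [1,3,6], [2,3,4], [2,3,5], [2,4,6]

giving chain groups C_0 ≅ Z^6, C_1 ≅ Z^12, C_2 ≅ Z^6.

The boundary map ∂_1: C_1 → C_0 is given by ∂[p,q] = [q] − [p].
As a 6×12 matrix over Z this has rank 5, with invariant factors (1,1,1,1,1).

Boundary ∂_2: C_2 → C_1 maps a triangle to the signed sum of its edges. For instance
  ∂[2,4,6] = [4,6] − [2,6] + [2,4],
  ∂[2,3,4] = [3,4] − [2,4] + [2,3].
As a 12×6 matrix over Z this has rank 6, with invariant factors (1,1,1,1,1,1).

From H_k ≅ ker(∂_k) / im(∂_{k+1}) we obtain:

  H_0: rank C_0 − rank ∂_1 = 6 − 5 = 1, and the invariant factors of ∂_1 are all 1, so H_0 ≅ Z.
  H_1: rank ker ∂_1 − rank ∂_2 = (12 − 5) − 6 = 1, and the invariant factors of ∂_2 are all 1, so H_1 ≅ Z.
  H_2: rank ker ∂_2 − rank ∂_3 = (6 − 6) − 0 = 0, and there is no ∂_3, so H_2 ≅ 0.

H_0 ≅ Z,  H_1 ≅ Z,  H_2 = 0.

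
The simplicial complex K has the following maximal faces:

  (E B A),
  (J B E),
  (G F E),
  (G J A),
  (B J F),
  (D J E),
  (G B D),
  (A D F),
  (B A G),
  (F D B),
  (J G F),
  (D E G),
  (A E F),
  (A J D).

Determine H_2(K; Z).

H_2 = Z.

Fix the vertex order A < B < D < E < F < G < J and write every simplex with vertices in increasing order. Then dim K = 2 and the simplices of K are:

  0-simplices (7): A, B, D, E, F, G, J
  1-simplices (21): AB, AD, AE, AF, AG, AJ, BD, BE, BF, BG, BJ, DE, DF, DG, DJ, EF, EG, EJ, FG, FJ, GJ
  2-simplices (14): ABE, ABG, ADF, ADJ, AEF, AGJ, BDF, BDG, BEJ, BFJ, DEG, DEJ, EFG, FGJ

Hence C_0 ≅ Z^7, C_1 ≅ Z^21, C_2 ≅ Z^14.

Boundary ∂_1: C_1 → C_0 is given by ∂[p,q] = [q] − [p]. For instance
  ∂FG = G − F.
The 7×21 boundary matrix has rank 6 and Smith normal form diag(1,1,1,1,1,1).

The boundary map ∂_2: C_2 → C_1 sends each 2-simplex [p,q,r] to [q,r] − [p,r] + [p,q]. For instance
  ∂ADJ = DJ − AJ + AD,
  ∂ABE = BE − AE + AB.
This gives a 21×14 integer matrix of rank 13; reducing to Smith normal form yields diagonal entries (1,1,1,1,1,1,1,1,1,1,1,1,1).

Reading off H_k = ker ∂_k / im ∂_{k+1}:

  H_2: rank ker ∂_2 − rank ∂_3 = (14 − 13) − 0 = 1, and there is no ∂_3, so H_2 = Z.

(K is a triangulation of the torus T^2.)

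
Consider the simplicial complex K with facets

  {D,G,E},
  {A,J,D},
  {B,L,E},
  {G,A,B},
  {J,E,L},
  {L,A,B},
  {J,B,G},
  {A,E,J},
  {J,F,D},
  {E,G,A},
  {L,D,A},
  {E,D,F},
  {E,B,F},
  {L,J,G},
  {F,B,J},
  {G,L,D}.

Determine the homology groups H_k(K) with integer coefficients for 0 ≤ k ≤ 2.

Order the vertices as A < B < D < E < F < G < J < L. Listing each simplex with vertices in this order, K has dimension 2 with simplices:

  0-simplices (8): A, B, D, E, F, G, J, L
  1-simplices (24): AB, AD, AE, AG, AJ, AL, BE, BF, BG, BJ, BL, DE, DF, DG, DJ, DL, EF, EG, EJ, EL, FJ, GJ, GL, JL
  2-simplices (16): ABG, ABL, ADJ, ADL, AEG, AEJ, BEF, BEL, BFJ, BGJ, DEF, DEG, DFJ, DGL, EJL, GJL

so the chain groups are C_0 ≅ Z^8, C_1 ≅ Z^24, C_2 ≅ Z^16.

Boundary ∂_1: C_1 → C_0 is given by ∂[p,q] = [q] − [p]. For instance
  ∂EJ = J − E.
The 8×24 boundary matrix has rank 7 and Smith normal form diag(1,1,1,1,1,1,1).

∂_2: C_2 → C_1 maps a triangle to the signed sum of its edges. For instance
  ∂BEL = EL − BL + BE,
  ∂DEF = EF − DF + DE.
This gives a 24×16 integer matrix of rank 15; reducing to Smith normal form yields diagonal entries (1,1,1,1,1,1,1,1,1,1,1,1,1,1,1).

From H_k ≅ ker(∂_k) / im(∂_{k+1}) we obtain:

  H_0: rank C_0 − rank ∂_1 = 8 − 7 = 1, and the invariant factors of ∂_1 are all 1, so H_0 ≅ Z.
  H_1: rank ker ∂_1 − rank ∂_2 = (24 − 7) − 15 = 2, and the invariant factors of ∂_2 are all 1, so H_1 ≅ Z^2.
  H_2: rank ker ∂_2 − rank ∂_3 = (16 − 15) − 0 = 1, and there is no ∂_3, so H_2 ≅ Z.

H_0 ≅ Z,  H_1 ≅ Z^2,  H_2 ≅ Z.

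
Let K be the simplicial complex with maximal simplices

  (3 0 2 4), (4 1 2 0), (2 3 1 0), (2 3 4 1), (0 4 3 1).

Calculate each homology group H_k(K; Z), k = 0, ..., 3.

Order the vertices as 0 < 1 < 2 < 3 < 4. Listing each simplex with vertices in this order, K has dimension 3 with simplices:

  0-simplices (5): [0], [1], [2], [3], [4]
  1-simplices (10): [0,1], [0,2], [0,3], [0,4], [1,2], [1,3], [1,4], [2,3], [2,4], [3,4]
  2-simplices (10): [0,1,2], [0,1,3], [0,1,4], [0,2,3], [0,2,4], [0,3,4], [1,2,3], [1,2,4], [1,3,4], [2,3,4]
  3-simplices (5): [0,1,2,3], [0,1,2,4], [0,1,3,4], [0,2,3,4], [1,2,3,4]

giving chain groups C_0 ≅ Z^5, C_1 ≅ Z^10, C_2 ≅ Z^10, C_3 ≅ Z^5.

∂_1: C_1 → C_0 is given by ∂[p,q] = [q] − [p]. For instance
  ∂[0,4] = [4] − [0].
The resulting 5×10 matrix has rank 4, and its Smith normal form has invariant factors (1,1,1,1).

The boundary map ∂_2: C_2 → C_1 sends each 2-simplex [p,q,r] to [q,r] − [p,r] + [p,q]. For instance
  ∂[1,2,4] = [2,4] − [1,4] + [1,2],
  ∂[0,1,4] = [1,4] − [0,4] + [0,1].
The 10×10 boundary matrix has rank 6 and Smith normal form diag(1,1,1,1,1,1).

The boundary map ∂_3: C_3 → C_2 sends each 3-simplex σ to the alternating sum Σ_i (−1)^i (σ with its i-th vertex removed). For instance
  ∂[0,1,3,4] = [1,3,4] − [0,3,4] + [0,1,4] − [0,1,3],
  ∂[1,2,3,4] = [2,3,4] − [1,3,4] + [1,2,4] − [1,2,3].
This gives a 10×5 integer matrix of rank 4; reducing to Smith normal form yields diagonal entries (1,1,1,1).

From H_k ≅ ker(∂_k) / im(∂_{k+1}) we obtain:

  H_0: rank C_0 − rank ∂_1 = 5 − 4 = 1, and the invariant factors of ∂_1 are all 1, so H_0 ≅ Z.
  H_1: rank ker ∂_1 − rank ∂_2 = (10 − 4) − 6 = 0, and the invariant factors of ∂_2 are all 1, so H_1 ≅ 0.
  H_2: rank ker ∂_2 − rank ∂_3 = (10 − 6) − 4 = 0, and the invariant factors of ∂_3 are all 1, so H_2 ≅ 0.
  H_3: rank ker ∂_3 − rank ∂_4 = (5 − 4) − 0 = 1, and there is no ∂_4, so H_3 ≅ Z.

H_0 ≅ Z,  H_1 = 0,  H_2 = 0,  H_3 ≅ Z.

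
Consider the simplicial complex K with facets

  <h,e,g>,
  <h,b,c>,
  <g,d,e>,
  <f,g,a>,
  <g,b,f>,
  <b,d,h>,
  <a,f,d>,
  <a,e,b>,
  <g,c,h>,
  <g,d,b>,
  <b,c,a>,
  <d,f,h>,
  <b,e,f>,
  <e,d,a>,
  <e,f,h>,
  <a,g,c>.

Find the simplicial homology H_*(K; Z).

H_0 ≅ Z,  H_1 ≅ Z^2,  H_2 ≅ Z.

Take the total order a < b < c < d < e < f < g < h on the vertex set. Then K (dimension 2) consists of the simplices:

  0-simplices (8): a, b, c, d, e, f, g, h
  1-simplices (24): ab, ac, ad, ae, af, ag, bc, bd, be, bf, bg, bh, cg, ch, de, df, dg, dh, ef, eg, eh, fg, fh, gh
  2-simplices (16): abc, abe, acg, ade, adf, afg, bch, bdg, bdh, bef, bfg, cgh, deg, dfh, efh, egh

so the chain groups are C_0 ≅ Z^8, C_1 ≅ Z^24, C_2 ≅ Z^16.

The boundary map ∂_1: C_1 → C_0 is given by ∂[p,q] = [q] − [p]. For instance
  ∂cg = g − c.
This gives a 8×24 integer matrix of rank 7; reducing to Smith normal form yields diagonal entries (1,1,1,1,1,1,1).

∂_2: C_2 → C_1 sends each 2-simplex [p,q,r] to [q,r] − [p,r] + [p,q]. For instance
  ∂cgh = gh − ch + cg,
  ∂bch = ch − bh + bc.
This gives a 24×16 integer matrix of rank 15; reducing to Smith normal form yields diagonal entries (1,1,1,1,1,1,1,1,1,1,1,1,1,1,1).

Computing H_k = (kernel of ∂_k) / (image of ∂_{k+1}):

  H_0: rank C_0 − rank ∂_1 = 8 − 7 = 1, and the invariant factors of ∂_1 are all 1, so H_0 = Z.
  H_1: rank ker ∂_1 − rank ∂_2 = (24 − 7) − 15 = 2, and the invariant factors of ∂_2 are all 1, so H_1 = Z^2.
  H_2: rank ker ∂_2 − rank ∂_3 = (16 − 15) − 0 = 1, and there is no ∂_3, so H_2 = Z.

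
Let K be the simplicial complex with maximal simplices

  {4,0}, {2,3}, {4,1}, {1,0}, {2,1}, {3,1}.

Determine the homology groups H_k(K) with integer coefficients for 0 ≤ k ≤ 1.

Fix the vertex order 0 < 1 < 2 < 3 < 4 and write every simplex with vertices in increasing order. Then dim K = 1 and the simplices of K are:

  0-simplices (5): [0], [1], [2], [3], [4]
  1-simplices (6): [0,1], [0,4], [1,2], [1,3], [1,4], [2,3]

Hence C_0 ≅ Z^5, C_1 ≅ Z^6.

∂_1: C_1 → C_0 sends each edge [p,q] (with p < q) to q − p.
The 5×6 boundary matrix has rank 4 and Smith normal form diag(1,1,1,1).

Computing H_k = (kernel of ∂_k) / (image of ∂_{k+1}):

  H_0: rank C_0 − rank ∂_1 = 5 − 4 = 1, and the invariant factors of ∂_1 are all 1, so H_0 ≅ Z.
  H_1: rank ker ∂_1 − rank ∂_2 = (6 − 4) − 0 = 2, and there is no ∂_2, so H_1 ≅ Z^2.

As a check, the Euler characteristic is 5 − 6 = -1, which agrees with 1 − 2 = -1.
(K is a triangulation of a wedge of 2 circles.)

H_0 = Z,  H_1 = Z^2.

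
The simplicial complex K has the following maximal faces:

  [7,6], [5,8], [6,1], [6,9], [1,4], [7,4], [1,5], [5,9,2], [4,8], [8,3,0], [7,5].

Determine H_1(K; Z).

We work with the vertex ordering 0 < 1 < 2 < 3 < 4 < 5 < 6 < 7 < 8 < 9. The simplices of K, each written with vertices in increasing order, are:

  0-simplices (10): [0], [1], [2], [3], [4], [5], [6], [7], [8], [9]
  1-simplices (15): [0,3], [0,8], [1,4], [1,5], [1,6], [2,5], [2,9], [3,8], [4,7], [4,8], [5,7], [5,8], [5,9], [6,7], [6,9]
  2-simplices (2): [0,3,8], [2,5,9]

giving chain groups C_0 ≅ Z^10, C_1 ≅ Z^15, C_2 ≅ Z^2.

Boundary ∂_1: C_1 → C_0 is given by ∂[p,q] = [q] − [p].
The resulting 10×15 matrix has rank 9, and its Smith normal form has invariant factors (1,1,1,1,1,1,1,1,1).

∂_2: C_2 → C_1 sends each 2-simplex [p,q,r] to [q,r] − [p,r] + [p,q]. For instance
  ∂[0,3,8] = [3,8] − [0,8] + [0,3],
  ∂[2,5,9] = [5,9] − [2,9] + [2,5].
This gives a 15×2 integer matrix of rank 2; reducing to Smith normal form yields diagonal entries (1,1).

Computing H_k = (kernel of ∂_k) / (image of ∂_{k+1}):

  H_1: rank ker ∂_1 − rank ∂_2 = (15 − 9) − 2 = 4, and the invariant factors of ∂_2 are all 1, so H_1 = Z^4.

H_1 ≅ Z^4.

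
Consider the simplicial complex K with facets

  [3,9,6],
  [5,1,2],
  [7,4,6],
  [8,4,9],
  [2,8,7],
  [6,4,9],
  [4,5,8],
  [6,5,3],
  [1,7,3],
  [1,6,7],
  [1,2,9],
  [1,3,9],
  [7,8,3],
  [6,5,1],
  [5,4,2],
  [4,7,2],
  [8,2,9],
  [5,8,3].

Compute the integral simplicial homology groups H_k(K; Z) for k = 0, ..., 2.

H_0 = Z,  H_1 = Z ⊕ Z/2Z,  H_2 = 0.

We work with the vertex ordering 1 < 2 < 3 < 4 < 5 < 6 < 7 < 8 < 9. The simplices of K, each written with vertices in increasing order, are:

  0-simplices (9): [1], [2], [3], [4], [5], [6], [7], [8], [9]
  1-simplices (27): (27 of them)
  2-simplices (18): [1,2,5], [1,2,9], [1,3,7], [1,3,9], [1,5,6], [1,6,7], [2,4,5], [2,4,7], [2,7,8], [2,8,9], [3,5,6], [3,5,8], [3,6,9], [3,7,8], [4,5,8], [4,6,7], [4,6,9], [4,8,9]

giving chain groups C_0 ≅ Z^9, C_1 ≅ Z^27, C_2 ≅ Z^18.

∂_1: C_1 → C_0 maps an edge to its endpoints' difference, ∂[p,q] = q − p.
This gives a 9×27 integer matrix of rank 8; reducing to Smith normal form yields diagonal entries (1,1,1,1,1,1,1,1).

Boundary ∂_2: C_2 → C_1 sends each 2-simplex [p,q,r] to [q,r] − [p,r] + [p,q]. For instance
  ∂[4,5,8] = [5,8] − [4,8] + [4,5],
  ∂[4,8,9] = [8,9] − [4,9] + [4,8].
The 27×18 boundary matrix has rank 18 and Smith normal form diag(1,1,1,1,1,1,1,1,1,1,1,1,1,1,1,1,1,2).

Computing H_k = (kernel of ∂_k) / (image of ∂_{k+1}):

  H_0: rank C_0 − rank ∂_1 = 9 − 8 = 1, and the invariant factors of ∂_1 are all 1, so H_0 ≅ Z.
  H_1: rank ker ∂_1 − rank ∂_2 = (27 − 8) − 18 = 1, and ∂_2 has invariant factor 2 > 1, so H_1 ≅ Z ⊕ Z/2Z.
  H_2: rank ker ∂_2 − rank ∂_3 = (18 − 18) − 0 = 0, and there is no ∂_3, so H_2 ≅ 0.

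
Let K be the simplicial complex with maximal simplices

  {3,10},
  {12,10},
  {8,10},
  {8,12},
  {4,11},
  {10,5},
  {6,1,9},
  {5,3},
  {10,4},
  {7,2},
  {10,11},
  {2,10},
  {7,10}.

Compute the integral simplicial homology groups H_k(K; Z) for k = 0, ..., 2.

Order the vertices as 1 < 2 < 3 < 4 < 5 < 6 < 7 < 8 < 9 < 10 < 11 < 12. Listing each simplex with vertices in this order, K has dimension 2 with simplices:

  0-simplices (12): [1], [2], [3], [4], [5], [6], [7], [8], [9], [10], [11], [12]
  1-simplices (15): [1,6], [1,9], [2,7], [2,10], [3,5], [3,10], [4,10], [4,11], [5,10], [6,9], [7,10], [8,10], [8,12], [10,11], [10,12]
  2-simplices (1): [1,6,9]

giving chain groups C_0 ≅ Z^12, C_1 ≅ Z^15, C_2 ≅ Z^1.

The boundary map ∂_1: C_1 → C_0 maps an edge to its endpoints' difference, ∂[p,q] = q − p. For instance
  ∂[1,6] = [6] − [1].
The 12×15 boundary matrix has rank 10 and Smith normal form diag(1,1,1,1,1,1,1,1,1,1).

∂_2: C_2 → C_1 acts by ∂[p,q,r] = [q,r] − [p,r] + [p,q]. For instance
  ∂[1,6,9] = [6,9] − [1,9] + [1,6].
The 15×1 boundary matrix has rank 1 and Smith normal form diag(1).

Computing H_k = (kernel of ∂_k) / (image of ∂_{k+1}):

  H_0: rank C_0 − rank ∂_1 = 12 − 10 = 2, and the invariant factors of ∂_1 are all 1, so H_0 = Z^2.
  H_1: rank ker ∂_1 − rank ∂_2 = (15 − 10) − 1 = 4, and the invariant factors of ∂_2 are all 1, so H_1 = Z^4.
  H_2: rank ker ∂_2 − rank ∂_3 = (1 − 1) − 0 = 0, and there is no ∂_3, so H_2 = 0.

H_0 = Z^2,  H_1 = Z^4,  H_2 = 0.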